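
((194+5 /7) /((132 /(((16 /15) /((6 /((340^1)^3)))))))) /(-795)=-12964.95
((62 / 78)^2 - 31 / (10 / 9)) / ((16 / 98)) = -20322701 / 121680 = -167.02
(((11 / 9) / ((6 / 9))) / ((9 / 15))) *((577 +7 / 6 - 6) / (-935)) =-1.87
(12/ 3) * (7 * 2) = 56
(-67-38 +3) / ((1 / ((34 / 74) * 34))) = -58956 / 37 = -1593.41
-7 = -7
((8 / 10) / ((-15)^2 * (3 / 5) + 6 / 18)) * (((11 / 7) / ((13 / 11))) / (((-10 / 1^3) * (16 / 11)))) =-3993 / 7389200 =-0.00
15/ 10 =3/ 2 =1.50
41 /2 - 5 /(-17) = 707 /34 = 20.79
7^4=2401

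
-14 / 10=-7 / 5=-1.40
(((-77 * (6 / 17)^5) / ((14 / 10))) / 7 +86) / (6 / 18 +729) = 0.12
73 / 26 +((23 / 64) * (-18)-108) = -46451 / 416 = -111.66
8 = 8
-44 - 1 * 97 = -141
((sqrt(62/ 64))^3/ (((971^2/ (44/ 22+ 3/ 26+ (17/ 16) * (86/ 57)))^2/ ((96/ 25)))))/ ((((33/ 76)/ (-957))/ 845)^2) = 2140847812800151 * sqrt(62)/ 85339118522976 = 197.53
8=8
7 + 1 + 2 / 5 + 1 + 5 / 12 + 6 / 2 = 12.82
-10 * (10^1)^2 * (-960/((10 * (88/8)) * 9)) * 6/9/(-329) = -1.96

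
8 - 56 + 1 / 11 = -527 / 11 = -47.91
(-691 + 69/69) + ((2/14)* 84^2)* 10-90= 9300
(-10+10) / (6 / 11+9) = 0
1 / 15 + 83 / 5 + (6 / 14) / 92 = 32209 / 1932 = 16.67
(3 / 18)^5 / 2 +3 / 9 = 5185 / 15552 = 0.33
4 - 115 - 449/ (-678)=-74809/ 678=-110.34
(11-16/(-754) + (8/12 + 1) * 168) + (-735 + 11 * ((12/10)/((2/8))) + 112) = -526252/1885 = -279.18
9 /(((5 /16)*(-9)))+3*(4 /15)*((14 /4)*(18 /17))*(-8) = -2288 /85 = -26.92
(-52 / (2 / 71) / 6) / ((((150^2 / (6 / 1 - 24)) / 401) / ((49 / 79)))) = 18136027 / 296250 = 61.22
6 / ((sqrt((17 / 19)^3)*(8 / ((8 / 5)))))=114*sqrt(323) / 1445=1.42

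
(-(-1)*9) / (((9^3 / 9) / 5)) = 5 / 9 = 0.56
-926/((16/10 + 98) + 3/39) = -60190/6479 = -9.29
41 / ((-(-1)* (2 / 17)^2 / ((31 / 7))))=367319 / 28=13118.54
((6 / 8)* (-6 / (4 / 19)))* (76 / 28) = -3249 / 56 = -58.02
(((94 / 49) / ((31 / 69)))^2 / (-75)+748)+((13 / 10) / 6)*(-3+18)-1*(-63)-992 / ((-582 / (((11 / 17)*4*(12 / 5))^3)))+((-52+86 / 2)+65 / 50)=1214.85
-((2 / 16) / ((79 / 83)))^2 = -6889 / 399424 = -0.02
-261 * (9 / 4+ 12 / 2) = -8613 / 4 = -2153.25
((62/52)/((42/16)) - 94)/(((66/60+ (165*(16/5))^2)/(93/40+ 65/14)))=-24912319/10655166522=-0.00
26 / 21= 1.24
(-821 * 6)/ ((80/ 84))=-51723/ 10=-5172.30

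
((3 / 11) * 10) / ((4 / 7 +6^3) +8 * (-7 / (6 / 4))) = 0.02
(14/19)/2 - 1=-12/19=-0.63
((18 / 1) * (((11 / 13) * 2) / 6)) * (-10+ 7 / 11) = -618 / 13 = -47.54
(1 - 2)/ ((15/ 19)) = -1.27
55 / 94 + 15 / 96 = 1115 / 1504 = 0.74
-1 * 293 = -293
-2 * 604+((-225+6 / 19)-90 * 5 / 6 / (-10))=-54157 / 38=-1425.18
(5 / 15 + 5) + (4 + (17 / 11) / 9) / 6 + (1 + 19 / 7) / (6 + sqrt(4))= 53995 / 8316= 6.49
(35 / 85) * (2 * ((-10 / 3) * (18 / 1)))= -840 / 17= -49.41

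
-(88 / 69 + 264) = -265.28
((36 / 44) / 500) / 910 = 9 / 5005000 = 0.00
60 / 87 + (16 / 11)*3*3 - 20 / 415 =363592 / 26477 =13.73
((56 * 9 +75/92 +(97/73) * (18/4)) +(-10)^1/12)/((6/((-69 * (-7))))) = 71922907/1752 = 41051.89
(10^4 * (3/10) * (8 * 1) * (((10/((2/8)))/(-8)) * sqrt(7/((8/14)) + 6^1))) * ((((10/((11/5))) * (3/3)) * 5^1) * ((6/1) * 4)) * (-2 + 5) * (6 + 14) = -21600000000 * sqrt(73)/11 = -16777316445.35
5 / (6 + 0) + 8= 53 / 6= 8.83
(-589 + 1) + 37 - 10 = -561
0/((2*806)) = 0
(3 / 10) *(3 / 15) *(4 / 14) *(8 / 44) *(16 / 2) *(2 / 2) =48 / 1925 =0.02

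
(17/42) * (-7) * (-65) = 1105/6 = 184.17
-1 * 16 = -16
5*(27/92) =135/92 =1.47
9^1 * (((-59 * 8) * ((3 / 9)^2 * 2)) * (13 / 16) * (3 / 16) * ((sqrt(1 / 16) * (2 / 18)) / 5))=-767 / 960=-0.80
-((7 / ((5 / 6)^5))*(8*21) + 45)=-9285201 / 3125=-2971.26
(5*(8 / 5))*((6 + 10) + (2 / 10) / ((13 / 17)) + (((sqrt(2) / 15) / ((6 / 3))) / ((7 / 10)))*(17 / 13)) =130.80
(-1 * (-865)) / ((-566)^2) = 865 / 320356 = 0.00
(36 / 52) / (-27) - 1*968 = -37753 / 39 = -968.03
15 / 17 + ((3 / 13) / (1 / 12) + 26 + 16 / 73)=481905 / 16133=29.87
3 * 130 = 390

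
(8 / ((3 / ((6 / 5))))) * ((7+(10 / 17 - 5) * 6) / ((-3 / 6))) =10592 / 85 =124.61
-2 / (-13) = 2 / 13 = 0.15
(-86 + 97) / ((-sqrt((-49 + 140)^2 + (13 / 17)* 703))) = -11* sqrt(663) / 2418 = -0.12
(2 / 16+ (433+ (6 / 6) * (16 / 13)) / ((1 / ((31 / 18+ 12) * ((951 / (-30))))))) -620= -13644565 / 72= -189507.85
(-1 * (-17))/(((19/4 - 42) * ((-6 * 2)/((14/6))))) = 119/1341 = 0.09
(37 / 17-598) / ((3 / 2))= -20258 / 51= -397.22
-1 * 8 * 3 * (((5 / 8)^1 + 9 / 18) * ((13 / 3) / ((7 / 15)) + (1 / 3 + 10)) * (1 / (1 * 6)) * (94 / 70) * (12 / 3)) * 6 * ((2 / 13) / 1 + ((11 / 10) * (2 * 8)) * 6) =-684556128 / 2275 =-300903.79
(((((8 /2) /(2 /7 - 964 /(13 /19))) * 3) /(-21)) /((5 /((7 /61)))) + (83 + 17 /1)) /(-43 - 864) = -0.11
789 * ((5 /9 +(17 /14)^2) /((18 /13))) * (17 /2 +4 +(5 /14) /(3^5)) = 260356730335 /18003384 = 14461.54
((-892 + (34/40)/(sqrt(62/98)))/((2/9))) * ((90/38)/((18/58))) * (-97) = 56456910/19- 3012723 * sqrt(31)/4712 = 2967856.44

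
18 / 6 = 3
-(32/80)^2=-4/25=-0.16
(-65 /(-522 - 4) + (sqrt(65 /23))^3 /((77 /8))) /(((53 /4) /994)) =129220 /13939 + 295360* sqrt(1495) /308407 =46.30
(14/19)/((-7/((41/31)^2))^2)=5651522/122828293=0.05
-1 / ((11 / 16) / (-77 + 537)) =-7360 / 11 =-669.09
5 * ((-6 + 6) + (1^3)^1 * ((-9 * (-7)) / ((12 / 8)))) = 210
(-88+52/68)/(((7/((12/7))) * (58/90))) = -800820/24157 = -33.15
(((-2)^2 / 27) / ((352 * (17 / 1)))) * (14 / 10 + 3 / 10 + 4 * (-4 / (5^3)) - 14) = -3107 / 10098000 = -0.00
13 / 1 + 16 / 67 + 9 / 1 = 1490 / 67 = 22.24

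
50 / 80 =5 / 8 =0.62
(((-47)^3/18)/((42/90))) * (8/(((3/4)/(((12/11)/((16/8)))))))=-16611680/231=-71912.03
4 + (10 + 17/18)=269/18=14.94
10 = 10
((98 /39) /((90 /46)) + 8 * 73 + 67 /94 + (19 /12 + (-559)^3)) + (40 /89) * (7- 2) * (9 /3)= -5129309709632597 /29364660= -174676284.68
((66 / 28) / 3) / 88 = 1 / 112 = 0.01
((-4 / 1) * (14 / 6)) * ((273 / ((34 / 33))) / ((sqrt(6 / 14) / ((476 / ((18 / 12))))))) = -784784 * sqrt(21) / 3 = -1198777.36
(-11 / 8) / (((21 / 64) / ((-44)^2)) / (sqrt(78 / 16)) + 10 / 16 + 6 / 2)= -0.38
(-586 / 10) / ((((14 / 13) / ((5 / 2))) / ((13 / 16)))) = -49517 / 448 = -110.53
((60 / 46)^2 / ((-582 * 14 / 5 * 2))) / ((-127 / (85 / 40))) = 6375 / 729876112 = 0.00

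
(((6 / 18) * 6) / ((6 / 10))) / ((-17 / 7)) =-70 / 51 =-1.37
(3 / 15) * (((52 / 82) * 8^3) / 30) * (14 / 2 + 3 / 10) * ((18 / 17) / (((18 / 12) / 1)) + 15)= 21622016 / 87125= 248.17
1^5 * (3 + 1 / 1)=4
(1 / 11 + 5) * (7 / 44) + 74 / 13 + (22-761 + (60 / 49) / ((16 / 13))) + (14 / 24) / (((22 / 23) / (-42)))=-116712539 / 154154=-757.12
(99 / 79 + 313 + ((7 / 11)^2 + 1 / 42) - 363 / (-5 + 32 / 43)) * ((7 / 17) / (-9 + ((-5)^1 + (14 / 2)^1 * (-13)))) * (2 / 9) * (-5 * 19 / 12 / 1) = 186114505453 / 67445895132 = 2.76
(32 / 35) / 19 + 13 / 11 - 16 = -108043 / 7315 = -14.77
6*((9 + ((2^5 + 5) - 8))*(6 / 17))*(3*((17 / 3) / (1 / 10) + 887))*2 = 7745616 / 17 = 455624.47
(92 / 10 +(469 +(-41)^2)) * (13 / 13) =10796 / 5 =2159.20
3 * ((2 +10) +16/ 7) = 300/ 7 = 42.86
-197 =-197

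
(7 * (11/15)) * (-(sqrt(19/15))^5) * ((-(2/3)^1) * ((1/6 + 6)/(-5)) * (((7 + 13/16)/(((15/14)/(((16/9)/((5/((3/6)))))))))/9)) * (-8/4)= 2.20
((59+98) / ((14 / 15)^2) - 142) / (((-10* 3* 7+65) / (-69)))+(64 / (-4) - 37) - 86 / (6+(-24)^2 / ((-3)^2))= -1024159 / 28420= -36.04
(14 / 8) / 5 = 7 / 20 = 0.35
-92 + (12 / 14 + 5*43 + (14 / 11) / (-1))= 9439 / 77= 122.58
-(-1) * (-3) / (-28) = 3 / 28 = 0.11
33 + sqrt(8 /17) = 2 * sqrt(34) /17 + 33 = 33.69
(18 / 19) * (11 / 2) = 99 / 19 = 5.21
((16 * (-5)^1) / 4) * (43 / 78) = -430 / 39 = -11.03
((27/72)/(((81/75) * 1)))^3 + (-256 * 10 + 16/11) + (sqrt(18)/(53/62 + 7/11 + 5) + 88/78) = -136498540537/53374464 + 2046 * sqrt(2)/4427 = -2556.72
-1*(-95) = 95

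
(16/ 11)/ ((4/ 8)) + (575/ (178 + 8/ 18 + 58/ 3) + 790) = 3116417/ 3916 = 795.82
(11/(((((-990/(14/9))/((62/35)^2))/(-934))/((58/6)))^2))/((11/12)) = 23780.65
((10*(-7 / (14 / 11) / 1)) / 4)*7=-385 / 4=-96.25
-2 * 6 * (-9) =108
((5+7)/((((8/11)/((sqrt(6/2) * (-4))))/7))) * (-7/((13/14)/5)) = 226380 * sqrt(3)/13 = 30161.67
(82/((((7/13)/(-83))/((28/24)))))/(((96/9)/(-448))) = 619346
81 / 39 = 27 / 13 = 2.08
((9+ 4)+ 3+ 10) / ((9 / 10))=260 / 9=28.89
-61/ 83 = -0.73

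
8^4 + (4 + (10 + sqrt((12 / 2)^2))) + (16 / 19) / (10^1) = 391028 / 95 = 4116.08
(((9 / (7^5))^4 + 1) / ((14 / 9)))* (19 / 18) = 758026529827376339 / 1117091728166568014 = 0.68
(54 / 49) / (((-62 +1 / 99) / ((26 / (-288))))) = 3861 / 2405704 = 0.00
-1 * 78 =-78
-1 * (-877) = 877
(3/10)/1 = 0.30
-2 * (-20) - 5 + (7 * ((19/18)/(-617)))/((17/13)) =6606341/188802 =34.99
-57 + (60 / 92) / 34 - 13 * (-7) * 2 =97765 / 782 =125.02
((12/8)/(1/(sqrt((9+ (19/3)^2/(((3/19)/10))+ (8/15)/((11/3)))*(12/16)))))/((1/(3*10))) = 3*sqrt(208231705)/22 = 1967.76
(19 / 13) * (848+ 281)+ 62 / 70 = 751188 / 455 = 1650.96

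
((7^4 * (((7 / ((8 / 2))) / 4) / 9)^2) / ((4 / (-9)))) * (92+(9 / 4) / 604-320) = 21601885837 / 7421952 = 2910.54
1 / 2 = 0.50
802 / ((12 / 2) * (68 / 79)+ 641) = 63358 / 51047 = 1.24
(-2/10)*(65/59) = -13/59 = -0.22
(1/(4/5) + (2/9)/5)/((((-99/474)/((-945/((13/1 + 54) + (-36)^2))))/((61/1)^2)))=479447129/29986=15989.03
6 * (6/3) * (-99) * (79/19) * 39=-3660228/19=-192643.58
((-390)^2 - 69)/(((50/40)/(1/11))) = 55284/5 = 11056.80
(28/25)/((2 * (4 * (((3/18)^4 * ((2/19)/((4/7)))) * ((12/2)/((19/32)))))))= 97.47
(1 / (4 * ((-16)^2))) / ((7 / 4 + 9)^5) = 1 / 147008443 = 0.00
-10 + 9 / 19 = -181 / 19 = -9.53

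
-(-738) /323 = 738 /323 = 2.28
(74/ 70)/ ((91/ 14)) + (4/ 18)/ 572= 14687/ 90090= 0.16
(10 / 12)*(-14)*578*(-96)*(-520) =-336627200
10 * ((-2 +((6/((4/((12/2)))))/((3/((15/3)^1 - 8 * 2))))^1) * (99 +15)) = -39900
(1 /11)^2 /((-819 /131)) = -0.00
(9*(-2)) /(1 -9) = 9 /4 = 2.25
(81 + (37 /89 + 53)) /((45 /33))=131593 /1335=98.57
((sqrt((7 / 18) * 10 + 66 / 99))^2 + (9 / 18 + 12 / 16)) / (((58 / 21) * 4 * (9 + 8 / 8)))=1463 / 27840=0.05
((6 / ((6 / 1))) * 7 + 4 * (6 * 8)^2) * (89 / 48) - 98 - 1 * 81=812255 / 48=16921.98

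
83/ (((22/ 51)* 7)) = 4233/ 154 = 27.49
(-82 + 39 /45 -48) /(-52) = 149 /60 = 2.48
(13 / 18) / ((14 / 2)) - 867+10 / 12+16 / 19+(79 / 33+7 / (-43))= -488608676 / 566181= -862.99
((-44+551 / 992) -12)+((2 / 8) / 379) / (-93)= -2017295 / 36384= -55.44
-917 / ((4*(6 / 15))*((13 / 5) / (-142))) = 31301.44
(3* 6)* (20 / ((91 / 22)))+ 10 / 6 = 24215 / 273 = 88.70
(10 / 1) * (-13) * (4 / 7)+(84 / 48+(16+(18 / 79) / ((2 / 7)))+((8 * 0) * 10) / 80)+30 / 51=-2073861 / 37604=-55.15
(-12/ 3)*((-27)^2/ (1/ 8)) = -23328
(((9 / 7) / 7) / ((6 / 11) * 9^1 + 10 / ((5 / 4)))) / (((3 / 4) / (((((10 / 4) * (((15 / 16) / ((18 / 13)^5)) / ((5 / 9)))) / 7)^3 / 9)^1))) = 70380602894374790875 / 20104164394222828363186176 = 0.00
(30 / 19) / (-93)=-10 / 589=-0.02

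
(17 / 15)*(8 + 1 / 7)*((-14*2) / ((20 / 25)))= -323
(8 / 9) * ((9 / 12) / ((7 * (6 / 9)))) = 1 / 7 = 0.14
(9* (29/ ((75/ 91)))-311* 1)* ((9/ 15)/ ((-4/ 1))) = -213/ 250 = -0.85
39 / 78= 1 / 2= 0.50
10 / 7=1.43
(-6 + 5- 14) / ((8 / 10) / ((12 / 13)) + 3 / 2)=-450 / 71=-6.34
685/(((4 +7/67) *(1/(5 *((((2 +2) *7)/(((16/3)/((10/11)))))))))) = 963795/242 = 3982.62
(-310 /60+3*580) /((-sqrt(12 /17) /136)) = -353906*sqrt(51) /9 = -280821.60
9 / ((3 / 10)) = 30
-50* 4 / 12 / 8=-25 / 12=-2.08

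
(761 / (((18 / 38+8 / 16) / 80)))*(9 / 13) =20820960 / 481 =43286.82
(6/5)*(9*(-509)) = -27486/5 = -5497.20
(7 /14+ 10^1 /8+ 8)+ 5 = 59 /4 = 14.75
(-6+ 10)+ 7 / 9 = 43 / 9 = 4.78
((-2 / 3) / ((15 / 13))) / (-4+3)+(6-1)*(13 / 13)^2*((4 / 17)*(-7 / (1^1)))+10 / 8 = -19607 / 3060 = -6.41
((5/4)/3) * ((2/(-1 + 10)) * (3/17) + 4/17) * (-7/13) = -245/3978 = -0.06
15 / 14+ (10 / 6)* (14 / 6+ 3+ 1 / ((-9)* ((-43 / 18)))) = 54385 / 5418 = 10.04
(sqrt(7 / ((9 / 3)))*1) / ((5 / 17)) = 17*sqrt(21) / 15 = 5.19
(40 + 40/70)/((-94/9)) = -1278/329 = -3.88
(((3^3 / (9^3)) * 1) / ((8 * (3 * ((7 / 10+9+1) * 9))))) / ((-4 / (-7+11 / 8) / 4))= 25 / 277344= 0.00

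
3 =3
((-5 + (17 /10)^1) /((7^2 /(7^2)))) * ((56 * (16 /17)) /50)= -7392 /2125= -3.48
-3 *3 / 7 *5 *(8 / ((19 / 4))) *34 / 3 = -16320 / 133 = -122.71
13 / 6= 2.17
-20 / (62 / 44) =-440 / 31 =-14.19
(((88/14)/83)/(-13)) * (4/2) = -88/7553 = -0.01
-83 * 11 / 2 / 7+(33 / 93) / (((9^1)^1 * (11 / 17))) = -254489 / 3906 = -65.15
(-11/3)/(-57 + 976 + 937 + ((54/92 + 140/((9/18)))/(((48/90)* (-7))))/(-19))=-538384/273101007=-0.00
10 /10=1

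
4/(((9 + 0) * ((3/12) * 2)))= 8/9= 0.89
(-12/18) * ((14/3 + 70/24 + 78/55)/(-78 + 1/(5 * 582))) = 576277/7490307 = 0.08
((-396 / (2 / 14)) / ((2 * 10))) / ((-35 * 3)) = 33 / 25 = 1.32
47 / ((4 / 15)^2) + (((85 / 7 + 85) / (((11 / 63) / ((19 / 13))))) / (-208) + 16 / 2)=19780597 / 29744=665.03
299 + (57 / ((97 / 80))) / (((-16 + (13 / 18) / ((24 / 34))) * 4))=18715693 / 62759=298.22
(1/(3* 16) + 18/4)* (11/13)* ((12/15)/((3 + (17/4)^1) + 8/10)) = 341/897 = 0.38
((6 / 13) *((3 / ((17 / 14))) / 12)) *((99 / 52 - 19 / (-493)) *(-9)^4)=1210.97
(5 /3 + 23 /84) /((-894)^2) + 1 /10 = 33568727 /335679120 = 0.10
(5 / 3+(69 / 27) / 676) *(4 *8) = 81304 / 1521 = 53.45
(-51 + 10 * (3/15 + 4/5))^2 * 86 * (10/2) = 722830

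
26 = 26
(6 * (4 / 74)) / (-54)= -0.01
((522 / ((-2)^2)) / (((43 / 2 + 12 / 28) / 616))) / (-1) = -1125432 / 307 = -3665.90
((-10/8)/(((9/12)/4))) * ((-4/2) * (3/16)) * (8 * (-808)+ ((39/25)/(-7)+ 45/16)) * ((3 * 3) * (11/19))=-84168.37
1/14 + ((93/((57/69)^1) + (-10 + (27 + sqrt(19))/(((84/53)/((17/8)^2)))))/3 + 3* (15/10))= 68.55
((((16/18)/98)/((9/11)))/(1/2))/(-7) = -88/27783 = -0.00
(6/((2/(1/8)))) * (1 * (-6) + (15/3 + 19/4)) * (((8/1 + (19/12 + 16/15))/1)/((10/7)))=13419/1280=10.48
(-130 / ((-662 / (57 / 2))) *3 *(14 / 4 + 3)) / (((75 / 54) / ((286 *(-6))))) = -223158078 / 1655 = -134838.72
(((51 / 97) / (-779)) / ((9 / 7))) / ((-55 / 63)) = 2499 / 4155965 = 0.00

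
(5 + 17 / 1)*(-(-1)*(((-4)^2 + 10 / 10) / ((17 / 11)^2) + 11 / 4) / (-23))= -7381 / 782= -9.44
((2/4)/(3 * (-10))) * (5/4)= -1/48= -0.02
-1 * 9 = -9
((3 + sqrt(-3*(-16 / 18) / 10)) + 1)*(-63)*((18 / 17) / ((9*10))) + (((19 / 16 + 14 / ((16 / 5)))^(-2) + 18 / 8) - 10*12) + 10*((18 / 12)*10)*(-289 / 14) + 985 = -42079711141 / 18851980 - 42*sqrt(15) / 425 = -2232.49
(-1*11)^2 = 121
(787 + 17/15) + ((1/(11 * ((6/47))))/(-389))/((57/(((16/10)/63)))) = 36331107914/46097667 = 788.13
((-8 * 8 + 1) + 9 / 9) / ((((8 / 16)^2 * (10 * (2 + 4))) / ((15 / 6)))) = -31 / 3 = -10.33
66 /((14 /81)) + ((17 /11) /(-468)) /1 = 13760485 /36036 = 381.85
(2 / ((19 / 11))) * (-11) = -242 / 19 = -12.74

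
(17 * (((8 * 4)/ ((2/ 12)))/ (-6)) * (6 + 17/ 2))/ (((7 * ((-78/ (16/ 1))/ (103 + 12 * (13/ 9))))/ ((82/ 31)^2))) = 153176377856/ 787059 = 194618.67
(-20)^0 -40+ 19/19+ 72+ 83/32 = 1171/32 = 36.59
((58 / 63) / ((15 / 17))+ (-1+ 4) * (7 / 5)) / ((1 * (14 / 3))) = 991 / 882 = 1.12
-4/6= -2/3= -0.67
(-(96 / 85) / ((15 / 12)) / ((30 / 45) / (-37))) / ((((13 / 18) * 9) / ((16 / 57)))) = 227328 / 104975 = 2.17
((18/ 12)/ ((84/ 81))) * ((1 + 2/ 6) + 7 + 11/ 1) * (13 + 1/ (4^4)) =2606607/ 7168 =363.64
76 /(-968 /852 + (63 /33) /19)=-3383292 /46105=-73.38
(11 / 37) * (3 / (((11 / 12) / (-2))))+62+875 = 34597 / 37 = 935.05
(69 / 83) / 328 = 69 / 27224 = 0.00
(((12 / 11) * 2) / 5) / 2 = 12 / 55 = 0.22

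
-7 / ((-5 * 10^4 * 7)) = 0.00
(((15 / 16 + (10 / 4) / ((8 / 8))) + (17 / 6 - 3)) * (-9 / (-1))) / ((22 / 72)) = 4239 / 44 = 96.34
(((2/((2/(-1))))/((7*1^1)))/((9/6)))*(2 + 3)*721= -1030/3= -343.33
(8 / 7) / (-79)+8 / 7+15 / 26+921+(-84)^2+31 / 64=3671193259 / 460096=7979.19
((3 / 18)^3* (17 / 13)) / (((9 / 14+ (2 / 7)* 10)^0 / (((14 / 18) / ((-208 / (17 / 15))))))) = -2023 / 78848640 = -0.00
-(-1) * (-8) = -8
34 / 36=17 / 18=0.94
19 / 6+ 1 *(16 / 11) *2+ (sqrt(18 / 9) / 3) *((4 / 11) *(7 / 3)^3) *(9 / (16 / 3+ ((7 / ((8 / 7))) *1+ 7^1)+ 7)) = 10976 *sqrt(2) / 20163+ 401 / 66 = 6.85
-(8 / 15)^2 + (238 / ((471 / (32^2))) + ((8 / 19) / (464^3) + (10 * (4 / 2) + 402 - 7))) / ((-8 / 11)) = -85981978275163103 / 67048599859200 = -1282.38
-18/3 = -6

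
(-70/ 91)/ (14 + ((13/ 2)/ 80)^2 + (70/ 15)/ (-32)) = -768000/ 13838591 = -0.06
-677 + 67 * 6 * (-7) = -3491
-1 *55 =-55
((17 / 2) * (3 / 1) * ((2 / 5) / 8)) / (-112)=-51 / 4480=-0.01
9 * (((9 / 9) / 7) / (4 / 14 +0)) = 4.50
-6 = -6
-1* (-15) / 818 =15 / 818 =0.02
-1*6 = -6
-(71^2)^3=-128100283921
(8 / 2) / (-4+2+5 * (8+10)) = 1 / 22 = 0.05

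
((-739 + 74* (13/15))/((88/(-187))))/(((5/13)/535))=239378581/120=1994821.51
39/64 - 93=-5913/64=-92.39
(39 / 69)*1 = 13 / 23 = 0.57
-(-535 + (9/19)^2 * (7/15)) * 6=5792916/1805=3209.37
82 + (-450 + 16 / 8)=-366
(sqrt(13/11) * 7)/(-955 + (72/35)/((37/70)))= -259 * sqrt(143)/387101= -0.01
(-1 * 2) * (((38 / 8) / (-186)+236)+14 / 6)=-476.62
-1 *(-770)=770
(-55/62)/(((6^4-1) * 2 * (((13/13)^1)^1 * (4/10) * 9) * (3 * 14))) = -55/24279696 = -0.00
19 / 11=1.73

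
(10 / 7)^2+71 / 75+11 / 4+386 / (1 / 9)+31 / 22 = 562901401 / 161700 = 3481.15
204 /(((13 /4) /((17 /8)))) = 1734 /13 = 133.38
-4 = -4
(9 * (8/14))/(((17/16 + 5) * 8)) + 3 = 2109/679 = 3.11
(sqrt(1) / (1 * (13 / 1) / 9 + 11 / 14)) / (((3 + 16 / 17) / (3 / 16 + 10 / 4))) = 46053 / 150616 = 0.31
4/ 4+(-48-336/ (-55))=-2249/ 55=-40.89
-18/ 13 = -1.38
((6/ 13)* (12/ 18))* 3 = 12/ 13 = 0.92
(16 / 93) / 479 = 16 / 44547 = 0.00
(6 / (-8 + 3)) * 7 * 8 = -336 / 5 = -67.20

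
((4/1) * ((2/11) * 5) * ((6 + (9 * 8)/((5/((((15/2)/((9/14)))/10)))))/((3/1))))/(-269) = -304/2959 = -0.10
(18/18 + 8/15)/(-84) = -23/1260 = -0.02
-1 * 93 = -93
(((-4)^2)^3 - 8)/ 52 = 78.62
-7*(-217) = 1519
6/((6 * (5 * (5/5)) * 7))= 1/35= 0.03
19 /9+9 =100 /9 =11.11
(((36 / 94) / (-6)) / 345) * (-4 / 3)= 4 / 16215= 0.00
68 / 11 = 6.18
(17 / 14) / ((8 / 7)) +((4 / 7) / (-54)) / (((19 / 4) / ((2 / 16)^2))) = 61045 / 57456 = 1.06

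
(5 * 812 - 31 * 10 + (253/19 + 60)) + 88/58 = 2107483/551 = 3824.83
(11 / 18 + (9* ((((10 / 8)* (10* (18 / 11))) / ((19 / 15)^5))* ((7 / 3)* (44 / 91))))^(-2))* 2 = 2570013640431943369 / 2101890673828125000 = 1.22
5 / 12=0.42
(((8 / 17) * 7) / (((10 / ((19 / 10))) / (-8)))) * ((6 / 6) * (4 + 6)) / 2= -2128 / 85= -25.04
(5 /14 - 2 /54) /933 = 121 /352674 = 0.00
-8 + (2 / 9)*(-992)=-2056 / 9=-228.44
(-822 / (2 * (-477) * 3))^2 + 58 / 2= 6617110 / 227529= 29.08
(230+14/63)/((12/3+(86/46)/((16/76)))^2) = 17537408/12638025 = 1.39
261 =261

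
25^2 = 625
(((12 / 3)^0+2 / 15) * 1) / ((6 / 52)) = 442 / 45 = 9.82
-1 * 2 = -2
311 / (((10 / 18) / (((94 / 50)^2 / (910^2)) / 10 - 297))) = -4302512583192009 / 25878125000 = -166260.60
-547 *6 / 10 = -1641 / 5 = -328.20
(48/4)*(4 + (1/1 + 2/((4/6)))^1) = 96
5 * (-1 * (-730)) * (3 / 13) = 10950 / 13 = 842.31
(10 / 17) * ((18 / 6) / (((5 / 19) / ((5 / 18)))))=1.86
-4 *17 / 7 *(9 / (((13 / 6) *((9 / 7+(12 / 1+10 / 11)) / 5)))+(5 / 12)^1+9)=-31536649 / 298389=-105.69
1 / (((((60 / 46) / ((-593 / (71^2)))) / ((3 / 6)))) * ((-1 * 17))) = 13639 / 5141820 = 0.00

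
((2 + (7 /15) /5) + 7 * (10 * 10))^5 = 404837340517102916755057 /2373046875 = 170598122094449.95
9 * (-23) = -207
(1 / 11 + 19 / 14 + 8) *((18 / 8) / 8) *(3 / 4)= 39285 / 19712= 1.99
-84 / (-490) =6 / 35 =0.17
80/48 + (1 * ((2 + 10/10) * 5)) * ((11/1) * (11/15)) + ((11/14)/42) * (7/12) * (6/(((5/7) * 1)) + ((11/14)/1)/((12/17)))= 103952221/846720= 122.77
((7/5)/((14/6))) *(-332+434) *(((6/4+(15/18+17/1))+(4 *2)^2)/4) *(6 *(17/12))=21675/2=10837.50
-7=-7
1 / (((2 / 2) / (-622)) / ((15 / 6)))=-1555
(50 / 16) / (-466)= -0.01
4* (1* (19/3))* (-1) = -76/3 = -25.33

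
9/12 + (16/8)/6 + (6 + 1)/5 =149/60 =2.48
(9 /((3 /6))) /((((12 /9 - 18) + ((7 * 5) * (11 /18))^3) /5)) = 104976 /11393885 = 0.01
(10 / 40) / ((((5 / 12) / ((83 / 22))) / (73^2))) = 1326921 / 110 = 12062.92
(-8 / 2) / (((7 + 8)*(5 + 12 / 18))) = -4 / 85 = -0.05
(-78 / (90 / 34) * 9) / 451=-1326 / 2255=-0.59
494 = 494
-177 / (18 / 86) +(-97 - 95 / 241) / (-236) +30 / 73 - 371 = -3786087748 / 3113961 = -1215.84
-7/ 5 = -1.40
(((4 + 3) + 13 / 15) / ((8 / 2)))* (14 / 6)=413 / 90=4.59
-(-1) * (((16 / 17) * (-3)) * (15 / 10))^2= 5184 / 289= 17.94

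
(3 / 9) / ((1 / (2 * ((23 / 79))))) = 46 / 237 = 0.19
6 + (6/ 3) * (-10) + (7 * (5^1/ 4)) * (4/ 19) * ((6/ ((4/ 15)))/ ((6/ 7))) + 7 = 3143/ 76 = 41.36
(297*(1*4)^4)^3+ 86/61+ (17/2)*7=53622748999589127/122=439530729504828.91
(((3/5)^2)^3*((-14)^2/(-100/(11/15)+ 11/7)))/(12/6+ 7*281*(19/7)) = -224532/17676734375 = -0.00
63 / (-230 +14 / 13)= -273 / 992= -0.28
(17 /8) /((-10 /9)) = -153 /80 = -1.91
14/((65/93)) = 1302/65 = 20.03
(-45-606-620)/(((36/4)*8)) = -1271/72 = -17.65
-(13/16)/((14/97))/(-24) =1261/5376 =0.23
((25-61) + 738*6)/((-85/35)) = -30744/17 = -1808.47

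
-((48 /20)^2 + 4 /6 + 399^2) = -159207.43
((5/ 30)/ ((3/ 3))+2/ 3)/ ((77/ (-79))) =-0.85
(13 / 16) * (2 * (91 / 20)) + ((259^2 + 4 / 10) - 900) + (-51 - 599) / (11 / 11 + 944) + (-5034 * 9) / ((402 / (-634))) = 278871377801 / 2026080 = 137640.85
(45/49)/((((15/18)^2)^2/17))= 198288/6125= 32.37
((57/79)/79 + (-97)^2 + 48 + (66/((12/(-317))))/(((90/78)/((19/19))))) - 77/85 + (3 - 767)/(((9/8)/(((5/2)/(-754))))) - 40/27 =85812003376763/10799613630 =7945.84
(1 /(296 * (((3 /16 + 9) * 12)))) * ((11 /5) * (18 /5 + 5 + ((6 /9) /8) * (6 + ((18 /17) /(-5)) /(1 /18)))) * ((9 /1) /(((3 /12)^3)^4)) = 89397.56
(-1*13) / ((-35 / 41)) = 533 / 35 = 15.23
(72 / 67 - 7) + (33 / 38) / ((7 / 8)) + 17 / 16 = -551825 / 142576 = -3.87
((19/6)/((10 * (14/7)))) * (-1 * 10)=-19/12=-1.58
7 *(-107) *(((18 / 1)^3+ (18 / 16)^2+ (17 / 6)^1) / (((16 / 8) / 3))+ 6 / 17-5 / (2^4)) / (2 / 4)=-14267787135 / 1088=-13113774.94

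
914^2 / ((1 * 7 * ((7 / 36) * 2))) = 15037128 / 49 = 306880.16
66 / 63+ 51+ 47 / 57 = 7032 / 133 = 52.87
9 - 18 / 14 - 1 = 47 / 7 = 6.71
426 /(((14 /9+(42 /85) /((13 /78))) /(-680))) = -110802600 /1729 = -64084.79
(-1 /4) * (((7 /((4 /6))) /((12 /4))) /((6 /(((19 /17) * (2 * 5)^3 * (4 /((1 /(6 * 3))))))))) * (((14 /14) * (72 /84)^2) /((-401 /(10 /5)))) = 2052000 /47719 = 43.00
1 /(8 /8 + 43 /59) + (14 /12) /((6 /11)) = 1663 /612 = 2.72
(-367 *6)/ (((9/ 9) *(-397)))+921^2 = 336753879/ 397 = 848246.55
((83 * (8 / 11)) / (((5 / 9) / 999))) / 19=5970024 / 1045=5712.94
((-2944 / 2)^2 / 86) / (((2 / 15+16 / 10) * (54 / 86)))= 2708480 / 117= 23149.40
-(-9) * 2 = 18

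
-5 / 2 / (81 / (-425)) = 2125 / 162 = 13.12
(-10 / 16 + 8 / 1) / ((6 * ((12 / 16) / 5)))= 8.19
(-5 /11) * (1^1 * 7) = -35 /11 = -3.18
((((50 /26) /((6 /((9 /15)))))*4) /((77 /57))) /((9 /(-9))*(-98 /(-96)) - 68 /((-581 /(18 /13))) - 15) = -454176 /12648911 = -0.04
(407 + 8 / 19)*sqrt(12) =15482*sqrt(3) / 19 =1411.35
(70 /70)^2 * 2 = 2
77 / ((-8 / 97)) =-7469 / 8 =-933.62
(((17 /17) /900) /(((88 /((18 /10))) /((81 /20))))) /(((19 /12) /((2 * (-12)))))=-729 /522500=-0.00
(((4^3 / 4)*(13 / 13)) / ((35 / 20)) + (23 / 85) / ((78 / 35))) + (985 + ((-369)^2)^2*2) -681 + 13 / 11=3785905010845459 / 102102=37079636156.45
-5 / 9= -0.56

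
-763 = -763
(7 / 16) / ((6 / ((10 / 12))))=35 / 576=0.06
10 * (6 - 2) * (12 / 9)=160 / 3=53.33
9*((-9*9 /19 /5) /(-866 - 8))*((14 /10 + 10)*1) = 2187 /21850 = 0.10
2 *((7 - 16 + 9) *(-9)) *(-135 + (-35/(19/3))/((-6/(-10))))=0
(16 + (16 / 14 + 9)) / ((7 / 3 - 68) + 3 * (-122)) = -549 / 9065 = -0.06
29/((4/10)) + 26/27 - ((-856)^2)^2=-28992710463617/54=-536902045622.54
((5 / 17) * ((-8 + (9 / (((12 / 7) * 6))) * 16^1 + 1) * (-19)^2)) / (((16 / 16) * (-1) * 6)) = -12635 / 102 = -123.87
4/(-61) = -4/61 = -0.07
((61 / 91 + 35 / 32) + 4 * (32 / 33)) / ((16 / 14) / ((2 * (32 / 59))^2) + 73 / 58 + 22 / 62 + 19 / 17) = 132597019696 / 86998836639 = 1.52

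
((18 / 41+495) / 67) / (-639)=-2257 / 195037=-0.01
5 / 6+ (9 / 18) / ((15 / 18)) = 43 / 30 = 1.43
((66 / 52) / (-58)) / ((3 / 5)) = -55 / 1508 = -0.04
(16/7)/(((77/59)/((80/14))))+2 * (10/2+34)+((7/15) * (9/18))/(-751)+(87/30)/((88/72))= 3841422764/42502845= 90.38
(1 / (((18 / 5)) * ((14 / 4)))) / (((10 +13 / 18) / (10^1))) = 100 / 1351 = 0.07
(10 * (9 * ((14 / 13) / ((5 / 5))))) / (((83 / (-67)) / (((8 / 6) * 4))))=-417.28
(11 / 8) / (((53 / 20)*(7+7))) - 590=-875505 / 1484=-589.96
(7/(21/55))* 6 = 110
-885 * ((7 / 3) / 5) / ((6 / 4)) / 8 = -413 / 12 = -34.42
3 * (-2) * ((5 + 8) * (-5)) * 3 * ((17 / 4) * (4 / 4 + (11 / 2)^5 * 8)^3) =41545828493970474375 / 128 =324576785109144331.05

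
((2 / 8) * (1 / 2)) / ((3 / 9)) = 3 / 8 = 0.38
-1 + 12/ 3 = 3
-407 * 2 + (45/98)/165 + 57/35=-4378667/5390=-812.37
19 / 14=1.36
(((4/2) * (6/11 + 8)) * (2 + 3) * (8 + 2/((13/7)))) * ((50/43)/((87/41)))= 227386000/534963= 425.05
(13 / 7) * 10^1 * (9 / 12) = 195 / 14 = 13.93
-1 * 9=-9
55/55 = 1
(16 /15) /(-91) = -16 /1365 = -0.01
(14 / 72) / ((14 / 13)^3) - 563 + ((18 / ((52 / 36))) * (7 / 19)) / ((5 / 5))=-1945883165 / 3485664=-558.25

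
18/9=2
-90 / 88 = -45 / 44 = -1.02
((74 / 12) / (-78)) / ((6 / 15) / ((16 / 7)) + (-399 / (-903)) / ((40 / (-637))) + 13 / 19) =151145 / 11809863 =0.01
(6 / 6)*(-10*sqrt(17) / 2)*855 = -4275*sqrt(17) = -17626.28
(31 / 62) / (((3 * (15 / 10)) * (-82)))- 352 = -259777 / 738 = -352.00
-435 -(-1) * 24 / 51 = -7387 / 17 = -434.53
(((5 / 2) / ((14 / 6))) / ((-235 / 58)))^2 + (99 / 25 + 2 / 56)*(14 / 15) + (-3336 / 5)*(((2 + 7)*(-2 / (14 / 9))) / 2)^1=313684677427 / 81180750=3864.03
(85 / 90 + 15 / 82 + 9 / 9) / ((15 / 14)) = 1.99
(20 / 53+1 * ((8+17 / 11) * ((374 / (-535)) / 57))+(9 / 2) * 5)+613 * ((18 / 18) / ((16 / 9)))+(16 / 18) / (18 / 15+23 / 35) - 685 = -63930470323 / 201706128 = -316.95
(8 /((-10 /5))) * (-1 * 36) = 144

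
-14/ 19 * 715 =-10010/ 19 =-526.84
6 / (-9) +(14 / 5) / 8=-19 / 60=-0.32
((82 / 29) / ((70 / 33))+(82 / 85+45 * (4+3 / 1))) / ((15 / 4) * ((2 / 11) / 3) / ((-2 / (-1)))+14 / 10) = 240898768 / 1149183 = 209.63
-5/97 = -0.05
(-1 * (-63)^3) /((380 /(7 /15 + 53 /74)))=109437237 /140600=778.36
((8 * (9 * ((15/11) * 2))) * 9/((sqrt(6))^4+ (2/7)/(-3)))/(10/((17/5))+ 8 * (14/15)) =26025300/5503069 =4.73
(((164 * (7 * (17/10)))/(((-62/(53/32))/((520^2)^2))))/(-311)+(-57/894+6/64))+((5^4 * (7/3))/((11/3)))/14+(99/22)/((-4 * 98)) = 303686224621648304575/24776907232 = 12256825348.62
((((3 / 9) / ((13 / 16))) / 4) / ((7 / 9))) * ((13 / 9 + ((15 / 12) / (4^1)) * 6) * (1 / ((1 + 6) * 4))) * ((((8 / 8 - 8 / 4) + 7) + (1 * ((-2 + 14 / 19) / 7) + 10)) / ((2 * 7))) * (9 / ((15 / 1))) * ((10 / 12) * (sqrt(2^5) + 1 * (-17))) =-0.10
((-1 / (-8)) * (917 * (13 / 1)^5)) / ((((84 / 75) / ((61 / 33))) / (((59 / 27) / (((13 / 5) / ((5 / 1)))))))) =8416016318125 / 28512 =295174534.17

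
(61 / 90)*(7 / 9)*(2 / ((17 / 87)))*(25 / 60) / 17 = 12383 / 93636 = 0.13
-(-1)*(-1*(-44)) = 44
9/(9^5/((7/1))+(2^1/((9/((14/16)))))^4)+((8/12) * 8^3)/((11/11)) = 101560291326208/297538985973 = 341.33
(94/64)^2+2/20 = 11557/5120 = 2.26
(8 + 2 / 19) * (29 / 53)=4466 / 1007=4.43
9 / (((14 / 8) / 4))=144 / 7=20.57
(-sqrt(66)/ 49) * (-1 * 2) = 0.33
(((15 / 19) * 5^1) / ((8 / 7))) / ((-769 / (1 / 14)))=-75 / 233776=-0.00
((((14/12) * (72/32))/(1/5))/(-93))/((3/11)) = -385/744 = -0.52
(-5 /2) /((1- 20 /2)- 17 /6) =15 /71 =0.21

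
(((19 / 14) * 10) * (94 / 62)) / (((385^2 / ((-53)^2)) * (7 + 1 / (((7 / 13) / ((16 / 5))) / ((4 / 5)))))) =12542185 / 378074543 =0.03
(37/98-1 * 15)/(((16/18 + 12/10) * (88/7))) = -64485/115808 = -0.56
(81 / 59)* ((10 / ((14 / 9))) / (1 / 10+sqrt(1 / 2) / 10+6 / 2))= 2259900 / 793373 -36450* sqrt(2) / 793373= 2.78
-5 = -5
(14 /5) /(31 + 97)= 7 /320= 0.02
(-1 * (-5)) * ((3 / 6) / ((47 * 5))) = 1 / 94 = 0.01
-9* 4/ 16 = -9/ 4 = -2.25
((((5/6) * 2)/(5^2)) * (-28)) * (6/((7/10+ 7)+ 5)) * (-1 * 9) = 1008/127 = 7.94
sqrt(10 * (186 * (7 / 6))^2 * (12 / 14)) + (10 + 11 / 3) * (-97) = -3977 / 3 + 62 * sqrt(105) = -690.36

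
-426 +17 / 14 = -5947 / 14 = -424.79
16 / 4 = 4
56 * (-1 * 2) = -112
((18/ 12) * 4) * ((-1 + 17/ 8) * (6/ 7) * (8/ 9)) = 36/ 7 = 5.14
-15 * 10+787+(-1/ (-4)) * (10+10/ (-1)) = 637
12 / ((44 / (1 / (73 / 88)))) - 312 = -311.67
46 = 46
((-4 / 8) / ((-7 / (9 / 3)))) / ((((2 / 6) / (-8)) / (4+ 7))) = -396 / 7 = -56.57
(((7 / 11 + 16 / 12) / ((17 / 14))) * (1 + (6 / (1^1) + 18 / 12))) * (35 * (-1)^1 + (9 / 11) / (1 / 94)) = 209755 / 363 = 577.84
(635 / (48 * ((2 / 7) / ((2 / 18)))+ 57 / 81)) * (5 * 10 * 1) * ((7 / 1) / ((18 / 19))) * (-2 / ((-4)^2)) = -44338875 / 187688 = -236.24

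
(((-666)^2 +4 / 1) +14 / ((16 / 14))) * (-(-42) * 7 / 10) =260820483 / 20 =13041024.15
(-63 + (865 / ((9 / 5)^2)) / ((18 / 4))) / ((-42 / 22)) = 29447 / 15309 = 1.92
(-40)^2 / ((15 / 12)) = 1280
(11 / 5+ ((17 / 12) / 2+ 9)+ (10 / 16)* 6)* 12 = 187.90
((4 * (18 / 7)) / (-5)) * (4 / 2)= -144 / 35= -4.11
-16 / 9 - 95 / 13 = -1063 / 117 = -9.09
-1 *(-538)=538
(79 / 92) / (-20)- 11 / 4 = -5139 / 1840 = -2.79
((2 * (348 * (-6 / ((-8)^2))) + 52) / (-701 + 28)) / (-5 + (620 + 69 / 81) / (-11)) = -15741 / 49123616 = -0.00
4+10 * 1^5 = 14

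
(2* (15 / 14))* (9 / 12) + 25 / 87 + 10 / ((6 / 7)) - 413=-973033 / 2436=-399.44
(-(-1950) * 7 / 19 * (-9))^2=15092122500 / 361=41806433.52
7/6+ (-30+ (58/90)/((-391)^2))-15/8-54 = -4662105863/55037160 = -84.71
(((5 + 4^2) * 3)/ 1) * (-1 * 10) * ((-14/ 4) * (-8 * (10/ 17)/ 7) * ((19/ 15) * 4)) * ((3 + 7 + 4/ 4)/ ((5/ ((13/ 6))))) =-35800.47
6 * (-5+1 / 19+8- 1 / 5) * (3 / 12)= 813 / 190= 4.28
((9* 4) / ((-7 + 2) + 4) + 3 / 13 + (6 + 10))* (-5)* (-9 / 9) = -1285 / 13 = -98.85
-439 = -439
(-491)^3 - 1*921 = -118371692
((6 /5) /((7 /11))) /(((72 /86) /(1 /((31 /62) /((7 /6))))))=473 /90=5.26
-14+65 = 51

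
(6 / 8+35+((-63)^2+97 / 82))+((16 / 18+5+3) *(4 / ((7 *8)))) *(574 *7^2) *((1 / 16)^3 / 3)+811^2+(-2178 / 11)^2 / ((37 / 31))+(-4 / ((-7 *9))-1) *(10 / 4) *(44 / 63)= 1070593884285115 / 1541369088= 694573.35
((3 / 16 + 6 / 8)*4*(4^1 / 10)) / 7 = 0.21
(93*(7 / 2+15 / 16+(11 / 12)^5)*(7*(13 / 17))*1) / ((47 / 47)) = 3569250503 / 1410048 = 2531.30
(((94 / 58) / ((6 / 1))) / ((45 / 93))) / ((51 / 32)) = 23312 / 66555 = 0.35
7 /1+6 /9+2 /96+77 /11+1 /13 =3071 /208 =14.76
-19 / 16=-1.19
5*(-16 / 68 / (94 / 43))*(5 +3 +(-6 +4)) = -2580 / 799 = -3.23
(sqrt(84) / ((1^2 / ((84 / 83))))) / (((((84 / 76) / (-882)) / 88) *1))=-11797632 *sqrt(21) / 83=-651367.97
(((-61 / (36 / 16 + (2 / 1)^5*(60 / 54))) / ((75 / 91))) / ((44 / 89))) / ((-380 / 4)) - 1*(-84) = 2988196617 / 35556125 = 84.04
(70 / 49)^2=100 / 49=2.04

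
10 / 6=5 / 3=1.67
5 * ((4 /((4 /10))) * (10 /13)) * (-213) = -106500 /13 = -8192.31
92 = 92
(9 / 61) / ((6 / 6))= 0.15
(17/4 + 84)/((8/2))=353/16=22.06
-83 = -83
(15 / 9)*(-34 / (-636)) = 85 / 954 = 0.09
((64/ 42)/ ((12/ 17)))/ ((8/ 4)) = 1.08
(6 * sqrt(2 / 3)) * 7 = 14 * sqrt(6) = 34.29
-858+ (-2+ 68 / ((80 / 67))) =-16061 / 20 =-803.05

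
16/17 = 0.94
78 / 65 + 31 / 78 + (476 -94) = 149603 / 390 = 383.60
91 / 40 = 2.28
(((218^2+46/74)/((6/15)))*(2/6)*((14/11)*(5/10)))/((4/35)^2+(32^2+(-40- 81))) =25130623875/900439474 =27.91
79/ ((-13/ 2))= -158/ 13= -12.15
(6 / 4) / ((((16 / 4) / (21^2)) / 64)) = 10584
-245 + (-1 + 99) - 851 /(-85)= -11644 /85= -136.99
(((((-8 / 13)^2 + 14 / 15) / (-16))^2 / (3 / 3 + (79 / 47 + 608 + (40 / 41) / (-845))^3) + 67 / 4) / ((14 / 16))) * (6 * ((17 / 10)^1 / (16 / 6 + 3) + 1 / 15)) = 20767319555201122952671693757093 / 493118171255598178345297578000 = 42.11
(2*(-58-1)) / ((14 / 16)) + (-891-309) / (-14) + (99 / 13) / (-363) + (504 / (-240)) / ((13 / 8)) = -252533 / 5005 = -50.46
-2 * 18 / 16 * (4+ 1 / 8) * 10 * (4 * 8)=-2970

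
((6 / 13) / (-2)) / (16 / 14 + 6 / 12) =-0.14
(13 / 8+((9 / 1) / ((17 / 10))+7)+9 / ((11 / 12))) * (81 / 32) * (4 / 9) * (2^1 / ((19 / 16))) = 44.98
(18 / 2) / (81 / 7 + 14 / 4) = 126 / 211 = 0.60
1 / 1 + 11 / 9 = 20 / 9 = 2.22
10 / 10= 1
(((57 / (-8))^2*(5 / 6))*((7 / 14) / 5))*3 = 3249 / 256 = 12.69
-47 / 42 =-1.12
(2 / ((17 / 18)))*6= 12.71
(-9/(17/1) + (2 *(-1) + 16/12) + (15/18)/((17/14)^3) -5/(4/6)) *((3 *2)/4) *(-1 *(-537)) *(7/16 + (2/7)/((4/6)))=-12637989447/2201024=-5741.87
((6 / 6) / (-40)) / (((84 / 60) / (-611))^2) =-1866605 / 392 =-4761.75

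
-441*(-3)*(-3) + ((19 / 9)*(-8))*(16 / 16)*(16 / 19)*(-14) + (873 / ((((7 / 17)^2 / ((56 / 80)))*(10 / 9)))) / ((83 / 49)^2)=-2639.33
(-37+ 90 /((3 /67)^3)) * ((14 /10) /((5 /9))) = 63157899 /25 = 2526315.96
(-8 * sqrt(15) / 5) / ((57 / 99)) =-264 * sqrt(15) / 95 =-10.76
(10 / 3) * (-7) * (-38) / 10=266 / 3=88.67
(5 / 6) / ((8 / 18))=15 / 8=1.88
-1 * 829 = -829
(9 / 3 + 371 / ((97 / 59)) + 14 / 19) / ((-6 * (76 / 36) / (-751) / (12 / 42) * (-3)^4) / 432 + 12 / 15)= 8466834080 / 29935849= 282.83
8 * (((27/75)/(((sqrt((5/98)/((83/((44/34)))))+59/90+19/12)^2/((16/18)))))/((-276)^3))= -37270604257933872/1533599735408311359395567+3370310536320 * sqrt(77605)/1533599735408311359395567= -0.00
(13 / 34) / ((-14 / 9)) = -117 / 476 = -0.25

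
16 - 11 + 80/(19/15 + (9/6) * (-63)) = 11585/2797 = 4.14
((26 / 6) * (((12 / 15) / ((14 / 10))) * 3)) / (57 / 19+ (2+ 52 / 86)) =2236 / 1687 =1.33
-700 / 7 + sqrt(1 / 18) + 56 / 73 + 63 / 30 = -70907 / 730 + sqrt(2) / 6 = -96.90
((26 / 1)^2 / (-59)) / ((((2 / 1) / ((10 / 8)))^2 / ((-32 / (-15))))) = -1690 / 177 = -9.55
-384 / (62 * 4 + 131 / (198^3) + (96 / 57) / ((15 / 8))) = -283172060160 / 183544358749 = -1.54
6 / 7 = 0.86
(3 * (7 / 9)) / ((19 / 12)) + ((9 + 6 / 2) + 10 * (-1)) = 66 / 19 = 3.47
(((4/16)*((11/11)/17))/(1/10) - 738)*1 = -25087/34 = -737.85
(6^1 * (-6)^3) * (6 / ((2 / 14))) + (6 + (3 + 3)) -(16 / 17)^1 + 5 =-925071 / 17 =-54415.94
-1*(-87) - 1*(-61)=148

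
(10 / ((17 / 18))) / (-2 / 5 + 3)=900 / 221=4.07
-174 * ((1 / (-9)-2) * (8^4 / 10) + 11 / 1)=2228186 / 15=148545.73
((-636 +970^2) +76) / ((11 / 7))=6582380 / 11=598398.18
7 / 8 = 0.88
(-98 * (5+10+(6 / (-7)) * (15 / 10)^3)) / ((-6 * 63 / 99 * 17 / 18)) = 11187 / 34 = 329.03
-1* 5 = -5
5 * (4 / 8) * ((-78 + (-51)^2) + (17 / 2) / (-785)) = 6307.47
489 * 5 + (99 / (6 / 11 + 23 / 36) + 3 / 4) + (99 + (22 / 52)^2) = 208339093 / 79261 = 2628.52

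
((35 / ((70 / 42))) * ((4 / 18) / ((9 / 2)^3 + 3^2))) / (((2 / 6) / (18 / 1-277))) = -29008 / 801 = -36.21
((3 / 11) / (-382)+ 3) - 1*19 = -67235 / 4202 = -16.00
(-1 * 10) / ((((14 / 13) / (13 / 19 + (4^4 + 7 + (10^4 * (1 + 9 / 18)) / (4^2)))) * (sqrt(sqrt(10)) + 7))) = -48459775 / 30286 - 988975 * sqrt(10) / 30286 + 988975 * 10^(3 / 4) / 212002 + 6922825 * 10^(1 / 4) / 30286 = -1270.62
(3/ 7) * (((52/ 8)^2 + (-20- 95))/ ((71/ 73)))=-63729/ 1988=-32.06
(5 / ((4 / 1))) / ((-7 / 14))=-5 / 2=-2.50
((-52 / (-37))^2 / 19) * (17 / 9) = 45968 / 234099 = 0.20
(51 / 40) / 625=51 / 25000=0.00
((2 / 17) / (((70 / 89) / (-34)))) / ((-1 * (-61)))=-178 / 2135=-0.08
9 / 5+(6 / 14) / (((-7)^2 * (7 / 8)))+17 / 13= 486562 / 156065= 3.12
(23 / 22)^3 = 12167 / 10648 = 1.14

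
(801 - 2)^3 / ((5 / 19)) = 9691565581 / 5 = 1938313116.20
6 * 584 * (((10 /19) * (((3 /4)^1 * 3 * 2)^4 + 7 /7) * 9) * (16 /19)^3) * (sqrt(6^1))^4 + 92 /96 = 458762762697863 /3127704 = 146677167.24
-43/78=-0.55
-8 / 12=-2 / 3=-0.67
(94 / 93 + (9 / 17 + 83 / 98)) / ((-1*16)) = -369853 / 2479008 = -0.15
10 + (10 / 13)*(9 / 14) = 955 / 91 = 10.49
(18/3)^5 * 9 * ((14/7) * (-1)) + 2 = -139966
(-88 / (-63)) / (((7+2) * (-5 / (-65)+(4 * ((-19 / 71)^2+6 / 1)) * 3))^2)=377922519832 / 116582360054227767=0.00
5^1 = 5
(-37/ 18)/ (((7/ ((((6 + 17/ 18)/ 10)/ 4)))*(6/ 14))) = -925/ 7776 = -0.12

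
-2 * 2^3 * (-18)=288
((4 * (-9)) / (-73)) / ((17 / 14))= 504 / 1241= 0.41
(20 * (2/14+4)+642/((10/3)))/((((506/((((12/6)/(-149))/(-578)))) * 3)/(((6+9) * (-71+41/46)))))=-31092225/7016014852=-0.00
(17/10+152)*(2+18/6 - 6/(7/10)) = -7685/14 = -548.93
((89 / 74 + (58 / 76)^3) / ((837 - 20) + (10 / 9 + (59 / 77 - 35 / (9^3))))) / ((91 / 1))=26817115743 / 1213130473536904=0.00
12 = 12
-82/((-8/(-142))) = -2911/2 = -1455.50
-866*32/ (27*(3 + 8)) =-27712/ 297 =-93.31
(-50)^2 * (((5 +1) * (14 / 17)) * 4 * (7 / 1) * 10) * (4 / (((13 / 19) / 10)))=44688000000 / 221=202208144.80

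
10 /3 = 3.33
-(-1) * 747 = 747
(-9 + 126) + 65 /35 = 832 /7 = 118.86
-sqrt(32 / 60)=-2*sqrt(30) / 15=-0.73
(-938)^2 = 879844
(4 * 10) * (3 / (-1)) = -120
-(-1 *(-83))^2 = -6889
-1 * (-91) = 91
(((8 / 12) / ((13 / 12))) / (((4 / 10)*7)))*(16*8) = 2560 / 91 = 28.13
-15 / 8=-1.88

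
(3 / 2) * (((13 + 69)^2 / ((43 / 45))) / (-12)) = -75645 / 86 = -879.59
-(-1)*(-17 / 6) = -17 / 6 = -2.83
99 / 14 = 7.07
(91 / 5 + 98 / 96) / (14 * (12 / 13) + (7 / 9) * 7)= 25701 / 24560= 1.05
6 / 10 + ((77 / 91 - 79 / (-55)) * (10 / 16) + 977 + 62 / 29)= 20344446 / 20735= 981.16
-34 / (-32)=17 / 16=1.06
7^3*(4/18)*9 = 686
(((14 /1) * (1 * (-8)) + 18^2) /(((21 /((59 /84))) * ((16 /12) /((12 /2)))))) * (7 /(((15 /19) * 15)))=18.86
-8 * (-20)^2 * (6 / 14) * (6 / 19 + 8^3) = -93446400 / 133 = -702604.51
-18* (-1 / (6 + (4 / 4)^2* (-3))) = 6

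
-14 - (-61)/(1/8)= 474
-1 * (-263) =263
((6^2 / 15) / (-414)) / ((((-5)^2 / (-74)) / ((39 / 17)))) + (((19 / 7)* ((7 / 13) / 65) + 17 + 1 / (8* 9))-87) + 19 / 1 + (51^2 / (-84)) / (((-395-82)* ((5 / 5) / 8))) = -11121234778103 / 220637781000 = -50.40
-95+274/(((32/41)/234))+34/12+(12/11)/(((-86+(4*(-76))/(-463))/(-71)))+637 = 431321242973/5215848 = 82694.37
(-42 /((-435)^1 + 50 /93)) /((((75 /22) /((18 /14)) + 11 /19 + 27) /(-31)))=-151841844 /1531713145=-0.10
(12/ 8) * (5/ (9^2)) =5/ 54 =0.09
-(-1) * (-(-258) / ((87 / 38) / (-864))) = -2823552 / 29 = -97363.86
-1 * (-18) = 18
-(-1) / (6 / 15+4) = 0.23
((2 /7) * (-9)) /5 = -18 /35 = -0.51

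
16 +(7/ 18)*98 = 54.11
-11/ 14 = -0.79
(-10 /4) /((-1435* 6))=1 /3444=0.00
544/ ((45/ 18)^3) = 4352/ 125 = 34.82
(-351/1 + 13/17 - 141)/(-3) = 8351/51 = 163.75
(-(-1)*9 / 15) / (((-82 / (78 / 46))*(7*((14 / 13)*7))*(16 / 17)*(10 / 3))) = -77571 / 1035036800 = -0.00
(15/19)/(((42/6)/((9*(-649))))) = -87615/133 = -658.76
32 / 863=0.04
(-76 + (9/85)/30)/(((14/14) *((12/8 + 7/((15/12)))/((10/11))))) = -9.73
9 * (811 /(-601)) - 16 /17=-133699 /10217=-13.09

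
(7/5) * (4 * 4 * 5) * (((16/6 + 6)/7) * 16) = 6656/3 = 2218.67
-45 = -45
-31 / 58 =-0.53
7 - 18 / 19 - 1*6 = 0.05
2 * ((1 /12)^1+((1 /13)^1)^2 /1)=181 /1014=0.18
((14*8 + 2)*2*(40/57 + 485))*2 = 221480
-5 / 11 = -0.45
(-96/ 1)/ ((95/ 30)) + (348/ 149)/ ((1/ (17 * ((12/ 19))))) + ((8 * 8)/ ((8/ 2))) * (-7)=-331904/ 2831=-117.24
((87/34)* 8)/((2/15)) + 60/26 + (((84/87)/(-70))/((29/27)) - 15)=130868691/929305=140.82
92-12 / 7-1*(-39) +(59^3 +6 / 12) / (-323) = -2290683 / 4522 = -506.56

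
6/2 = 3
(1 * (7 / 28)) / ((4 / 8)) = 1 / 2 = 0.50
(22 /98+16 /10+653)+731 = 339527 /245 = 1385.82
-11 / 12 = -0.92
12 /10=6 /5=1.20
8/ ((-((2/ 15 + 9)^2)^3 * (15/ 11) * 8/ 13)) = -108590625/ 6611856250609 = -0.00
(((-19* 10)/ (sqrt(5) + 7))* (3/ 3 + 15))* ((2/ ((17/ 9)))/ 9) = -10640/ 187 + 1520* sqrt(5)/ 187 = -38.72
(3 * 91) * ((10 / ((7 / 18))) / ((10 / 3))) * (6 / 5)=2527.20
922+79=1001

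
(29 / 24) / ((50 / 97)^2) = 272861 / 60000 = 4.55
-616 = -616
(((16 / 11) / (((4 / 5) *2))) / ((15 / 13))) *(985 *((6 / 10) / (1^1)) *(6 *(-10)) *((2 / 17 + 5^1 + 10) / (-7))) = 60337.08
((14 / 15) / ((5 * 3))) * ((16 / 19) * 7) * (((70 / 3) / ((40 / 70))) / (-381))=-38416 / 977265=-0.04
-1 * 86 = -86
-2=-2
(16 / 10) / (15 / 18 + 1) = 48 / 55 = 0.87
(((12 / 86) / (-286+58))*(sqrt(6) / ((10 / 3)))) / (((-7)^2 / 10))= -3*sqrt(6) / 80066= -0.00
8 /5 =1.60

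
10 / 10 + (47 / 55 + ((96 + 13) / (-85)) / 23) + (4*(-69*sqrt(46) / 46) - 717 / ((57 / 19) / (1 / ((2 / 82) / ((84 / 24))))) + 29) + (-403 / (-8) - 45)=-5894146521 / 172040 - 6*sqrt(46)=-34301.02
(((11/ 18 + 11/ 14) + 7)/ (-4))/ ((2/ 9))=-529/ 56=-9.45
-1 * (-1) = 1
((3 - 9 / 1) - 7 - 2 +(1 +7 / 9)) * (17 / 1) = -2023 / 9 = -224.78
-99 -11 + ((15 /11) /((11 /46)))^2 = -1134410 /14641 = -77.48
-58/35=-1.66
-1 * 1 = -1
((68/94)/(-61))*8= -272/2867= -0.09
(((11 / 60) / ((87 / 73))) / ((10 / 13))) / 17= 10439 / 887400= 0.01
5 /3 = 1.67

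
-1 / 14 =-0.07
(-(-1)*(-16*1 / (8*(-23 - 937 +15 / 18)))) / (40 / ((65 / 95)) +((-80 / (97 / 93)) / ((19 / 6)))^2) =132469311 / 40985582105050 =0.00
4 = 4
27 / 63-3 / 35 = 0.34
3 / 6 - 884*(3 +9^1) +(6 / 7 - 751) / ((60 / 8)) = -2248579 / 210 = -10707.52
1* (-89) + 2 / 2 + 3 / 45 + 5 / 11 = -14434 / 165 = -87.48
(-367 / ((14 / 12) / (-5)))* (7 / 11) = 11010 / 11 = 1000.91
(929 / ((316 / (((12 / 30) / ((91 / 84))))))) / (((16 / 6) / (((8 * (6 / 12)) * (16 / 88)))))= 16722 / 56485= 0.30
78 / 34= 39 / 17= 2.29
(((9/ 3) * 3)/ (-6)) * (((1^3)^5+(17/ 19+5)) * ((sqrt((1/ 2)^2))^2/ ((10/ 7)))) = -2751/ 1520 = -1.81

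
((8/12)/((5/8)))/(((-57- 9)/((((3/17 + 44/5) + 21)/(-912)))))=0.00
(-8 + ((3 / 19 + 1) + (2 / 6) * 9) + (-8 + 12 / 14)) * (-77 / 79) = 16071 / 1501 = 10.71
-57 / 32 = -1.78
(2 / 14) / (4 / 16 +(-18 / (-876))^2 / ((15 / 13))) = 26645 / 46697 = 0.57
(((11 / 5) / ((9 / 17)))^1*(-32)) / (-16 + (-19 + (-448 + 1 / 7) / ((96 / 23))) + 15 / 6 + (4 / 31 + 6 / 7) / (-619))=25721242624 / 27040967235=0.95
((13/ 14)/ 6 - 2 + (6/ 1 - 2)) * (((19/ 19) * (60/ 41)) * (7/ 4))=905/ 164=5.52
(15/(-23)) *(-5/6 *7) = 175/46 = 3.80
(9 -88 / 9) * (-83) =581 / 9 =64.56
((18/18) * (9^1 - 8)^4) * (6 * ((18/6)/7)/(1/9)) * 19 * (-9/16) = -13851/56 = -247.34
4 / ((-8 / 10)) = -5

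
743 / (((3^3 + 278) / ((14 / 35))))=1486 / 1525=0.97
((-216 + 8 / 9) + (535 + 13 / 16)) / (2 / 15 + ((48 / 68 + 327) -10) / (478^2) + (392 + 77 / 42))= 224221916585 / 275447116572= 0.81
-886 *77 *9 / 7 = -87714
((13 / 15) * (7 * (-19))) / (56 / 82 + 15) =-70889 / 9645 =-7.35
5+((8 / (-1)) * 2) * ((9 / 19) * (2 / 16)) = 4.05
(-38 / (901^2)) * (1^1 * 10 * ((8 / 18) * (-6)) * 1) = 3040 / 2435403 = 0.00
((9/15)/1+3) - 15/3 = -1.40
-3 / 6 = -1 / 2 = -0.50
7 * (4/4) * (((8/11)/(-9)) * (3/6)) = -28/99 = -0.28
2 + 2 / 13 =28 / 13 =2.15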